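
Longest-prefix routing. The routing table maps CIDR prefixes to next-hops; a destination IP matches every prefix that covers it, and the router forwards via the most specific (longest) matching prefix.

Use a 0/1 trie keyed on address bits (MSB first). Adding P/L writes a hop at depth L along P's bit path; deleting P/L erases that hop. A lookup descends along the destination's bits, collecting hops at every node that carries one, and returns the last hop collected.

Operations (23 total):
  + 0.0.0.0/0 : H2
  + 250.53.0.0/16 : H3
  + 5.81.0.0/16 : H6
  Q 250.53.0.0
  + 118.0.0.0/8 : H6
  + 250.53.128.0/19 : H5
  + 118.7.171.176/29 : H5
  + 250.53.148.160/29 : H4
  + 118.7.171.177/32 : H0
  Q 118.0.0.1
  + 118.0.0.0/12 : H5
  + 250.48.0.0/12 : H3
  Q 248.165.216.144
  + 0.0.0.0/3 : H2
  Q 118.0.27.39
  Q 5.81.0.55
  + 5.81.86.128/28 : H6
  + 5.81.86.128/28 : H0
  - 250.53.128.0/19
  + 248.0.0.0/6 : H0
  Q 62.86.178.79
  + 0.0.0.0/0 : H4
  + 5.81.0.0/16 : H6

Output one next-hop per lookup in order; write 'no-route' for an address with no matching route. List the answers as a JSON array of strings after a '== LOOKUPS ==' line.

Process each operation:
  add 0.0.0.0/0 -> H2 at depth 0
  add 250.53.0.0/16 -> H3 at depth 16
  add 5.81.0.0/16 -> H6 at depth 16
  ? 250.53.0.0  path d0:H2→d1:-→d2:-→d3:-→d4:-→d5:-→d6:-→d7:-→d8:-→d9:-→d10:-→d11:-→d12:-→d13:-→d14:-→d15:-→d16:H3  best=H3
  add 118.0.0.0/8 -> H6 at depth 8
  add 250.53.128.0/19 -> H5 at depth 19
  add 118.7.171.176/29 -> H5 at depth 29
  add 250.53.148.160/29 -> H4 at depth 29
  add 118.7.171.177/32 -> H0 at depth 32
  ? 118.0.0.1  path d0:H2→d1:-→d2:-→d3:-→d4:-→d5:-→d6:-→d7:-→d8:H6→d9:-→d10:-→d11:-→d12:-→d13:-  best=H6
  add 118.0.0.0/12 -> H5 at depth 12
  add 250.48.0.0/12 -> H3 at depth 12
  ? 248.165.216.144  path d0:H2→d1:-→d2:-→d3:-→d4:-→d5:-→d6:-  best=H2
  add 0.0.0.0/3 -> H2 at depth 3
  ? 118.0.27.39  path d0:H2→d1:-→d2:-→d3:-→d4:-→d5:-→d6:-→d7:-→d8:H6→d9:-→d10:-→d11:-→d12:H5→d13:-  best=H5
  ? 5.81.0.55  path d0:H2→d1:-→d2:-→d3:H2→d4:-→d5:-→d6:-→d7:-→d8:-→d9:-→d10:-→d11:-→d12:-→d13:-→d14:-→d15:-→d16:H6  best=H6
  add 5.81.86.128/28 -> H6 at depth 28
  add 5.81.86.128/28 -> H0 at depth 28
  - 250.53.128.0/19 clear@19
  add 248.0.0.0/6 -> H0 at depth 6
  ? 62.86.178.79  path d0:H2→d1:-→d2:-  best=H2
  add 0.0.0.0/0 -> H4 at depth 0
  add 5.81.0.0/16 -> H6 at depth 16

== LOOKUPS ==
["H3","H6","H2","H5","H6","H2"]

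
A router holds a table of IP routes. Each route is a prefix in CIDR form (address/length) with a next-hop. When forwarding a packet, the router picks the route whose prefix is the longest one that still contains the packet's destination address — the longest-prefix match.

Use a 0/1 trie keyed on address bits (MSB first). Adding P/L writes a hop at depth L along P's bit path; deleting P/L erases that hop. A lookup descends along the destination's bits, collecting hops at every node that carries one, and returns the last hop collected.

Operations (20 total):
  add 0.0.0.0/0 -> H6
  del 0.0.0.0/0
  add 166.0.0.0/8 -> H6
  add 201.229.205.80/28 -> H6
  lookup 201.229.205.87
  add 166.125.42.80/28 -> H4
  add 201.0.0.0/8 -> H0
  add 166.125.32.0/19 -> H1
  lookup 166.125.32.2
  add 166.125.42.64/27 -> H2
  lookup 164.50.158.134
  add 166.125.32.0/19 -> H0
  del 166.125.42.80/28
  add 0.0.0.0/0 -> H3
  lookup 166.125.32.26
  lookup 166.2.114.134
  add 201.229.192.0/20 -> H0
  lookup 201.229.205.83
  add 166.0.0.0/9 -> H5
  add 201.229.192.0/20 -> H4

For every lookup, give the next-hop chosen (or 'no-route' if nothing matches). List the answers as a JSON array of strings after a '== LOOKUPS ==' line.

Apply in order:
  + 0.0.0.0/0 (H6) depth=0
  - 0.0.0.0/0 clear@0
  + 166.0.0.0/8 (H6) depth=8
  + 201.229.205.80/28 (H6) depth=28
  ? 201.229.205.87  path d0:-→d1:-→d2:-→d3:-→d4:-→d5:-→d6:-→d7:-→d8:-→d9:-→d10:-→d11:-→d12:-→d13:-→d14:-→d15:-→d16:-→d17:-→d18:-→d19:-→d20:-→d21:-→d22:-→d23:-→d24:-→d25:-→d26:-→d27:-→d28:H6  best=H6
  + 166.125.42.80/28 (H4) depth=28
  + 201.0.0.0/8 (H0) depth=8
  + 166.125.32.0/19 (H1) depth=19
  ? 166.125.32.2  path d0:-→d1:-→d2:-→d3:-→d4:-→d5:-→d6:-→d7:-→d8:H6→d9:-→d10:-→d11:-→d12:-→d13:-→d14:-→d15:-→d16:-→d17:-→d18:-→d19:H1→d20:-  best=H1
  + 166.125.42.64/27 (H2) depth=27
  ? 164.50.158.134  path d0:-→d1:-→d2:-→d3:-→d4:-→d5:-→d6:-  best=no-route
  + 166.125.32.0/19 (H0) depth=19
  - 166.125.42.80/28 clear@28
  + 0.0.0.0/0 (H3) depth=0
  ? 166.125.32.26  path d0:H3→d1:-→d2:-→d3:-→d4:-→d5:-→d6:-→d7:-→d8:H6→d9:-→d10:-→d11:-→d12:-→d13:-→d14:-→d15:-→d16:-→d17:-→d18:-→d19:H0→d20:-  best=H0
  ? 166.2.114.134  path d0:H3→d1:-→d2:-→d3:-→d4:-→d5:-→d6:-→d7:-→d8:H6→d9:-  best=H6
  + 201.229.192.0/20 (H0) depth=20
  ? 201.229.205.83  path d0:H3→d1:-→d2:-→d3:-→d4:-→d5:-→d6:-→d7:-→d8:H0→d9:-→d10:-→d11:-→d12:-→d13:-→d14:-→d15:-→d16:-→d17:-→d18:-→d19:-→d20:H0→d21:-→d22:-→d23:-→d24:-→d25:-→d26:-→d27:-→d28:H6  best=H6
  + 166.0.0.0/9 (H5) depth=9
  + 201.229.192.0/20 (H4) depth=20

== LOOKUPS ==
["H6","H1","no-route","H0","H6","H6"]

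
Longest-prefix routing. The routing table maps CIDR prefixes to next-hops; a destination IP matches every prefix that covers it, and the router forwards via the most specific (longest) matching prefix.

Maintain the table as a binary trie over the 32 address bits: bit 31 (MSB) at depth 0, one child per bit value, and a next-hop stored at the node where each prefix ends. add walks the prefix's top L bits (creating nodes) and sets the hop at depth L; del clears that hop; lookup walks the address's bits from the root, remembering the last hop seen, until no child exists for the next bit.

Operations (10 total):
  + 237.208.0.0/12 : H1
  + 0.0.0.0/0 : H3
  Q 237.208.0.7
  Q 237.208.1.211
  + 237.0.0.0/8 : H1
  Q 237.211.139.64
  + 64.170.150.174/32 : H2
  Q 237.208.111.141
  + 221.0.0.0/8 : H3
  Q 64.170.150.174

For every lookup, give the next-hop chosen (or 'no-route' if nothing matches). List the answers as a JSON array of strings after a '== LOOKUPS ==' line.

Process each operation:
  + 237.208.0.0/12 (H1) depth=12
  + 0.0.0.0/0 (H3) depth=0
  ? 237.208.0.7  path d0:H3→d1:-→d2:-→d3:-→d4:-→d5:-→d6:-→d7:-→d8:-→d9:-→d10:-→d11:-→d12:H1  best=H1
  ? 237.208.1.211  path d0:H3→d1:-→d2:-→d3:-→d4:-→d5:-→d6:-→d7:-→d8:-→d9:-→d10:-→d11:-→d12:H1  best=H1
  + 237.0.0.0/8 (H1) depth=8
  ? 237.211.139.64  path d0:H3→d1:-→d2:-→d3:-→d4:-→d5:-→d6:-→d7:-→d8:H1→d9:-→d10:-→d11:-→d12:H1  best=H1
  + 64.170.150.174/32 (H2) depth=32
  ? 237.208.111.141  path d0:H3→d1:-→d2:-→d3:-→d4:-→d5:-→d6:-→d7:-→d8:H1→d9:-→d10:-→d11:-→d12:H1  best=H1
  + 221.0.0.0/8 (H3) depth=8
  ? 64.170.150.174  path d0:H3→d1:-→d2:-→d3:-→d4:-→d5:-→d6:-→d7:-→d8:-→d9:-→d10:-→d11:-→d12:-→d13:-→d14:-→d15:-→d16:-→d17:-→d18:-→d19:-→d20:-→d21:-→d22:-→d23:-→d24:-→d25:-→d26:-→d27:-→d28:-→d29:-→d30:-→d31:-→d32:H2  best=H2

== LOOKUPS ==
["H1","H1","H1","H1","H2"]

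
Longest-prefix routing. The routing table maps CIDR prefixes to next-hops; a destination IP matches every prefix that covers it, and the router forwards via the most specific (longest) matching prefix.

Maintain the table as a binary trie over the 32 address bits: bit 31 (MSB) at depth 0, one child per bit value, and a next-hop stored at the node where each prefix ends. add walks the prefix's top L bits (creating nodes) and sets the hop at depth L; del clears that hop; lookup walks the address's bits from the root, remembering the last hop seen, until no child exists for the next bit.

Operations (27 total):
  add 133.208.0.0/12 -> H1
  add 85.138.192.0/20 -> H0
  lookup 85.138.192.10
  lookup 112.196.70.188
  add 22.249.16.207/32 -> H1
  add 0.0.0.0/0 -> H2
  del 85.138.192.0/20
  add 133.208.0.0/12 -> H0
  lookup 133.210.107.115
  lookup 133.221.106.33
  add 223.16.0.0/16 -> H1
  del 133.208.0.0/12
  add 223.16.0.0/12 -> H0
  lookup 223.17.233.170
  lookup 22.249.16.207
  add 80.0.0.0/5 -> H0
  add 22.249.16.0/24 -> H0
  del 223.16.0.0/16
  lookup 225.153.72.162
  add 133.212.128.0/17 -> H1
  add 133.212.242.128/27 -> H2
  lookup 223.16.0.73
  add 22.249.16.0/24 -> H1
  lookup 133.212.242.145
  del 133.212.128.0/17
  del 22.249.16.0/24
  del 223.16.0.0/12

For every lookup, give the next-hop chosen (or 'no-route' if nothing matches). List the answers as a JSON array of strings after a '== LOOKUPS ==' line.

Apply in order:
  + 133.208.0.0/12 (H1) depth=12
  + 85.138.192.0/20 (H0) depth=20
  Q 85.138.192.10: descend 01010101100010101100 ; hops seen [H0] ; pick H0
  Q 112.196.70.188: descend 01 ; hops seen [∅] ; pick no-route
  + 22.249.16.207/32 (H1) depth=32
  + 0.0.0.0/0 (H2) depth=0
  - 85.138.192.0/20 clear@20
  + 133.208.0.0/12 (H0) depth=12
  Q 133.210.107.115: descend 100001011101 ; hops seen [H2,H0] ; pick H0
  Q 133.221.106.33: descend 100001011101 ; hops seen [H2,H0] ; pick H0
  + 223.16.0.0/16 (H1) depth=16
  - 133.208.0.0/12 clear@12
  + 223.16.0.0/12 (H0) depth=12
  Q 223.17.233.170: descend 110111110001000 ; hops seen [H2,H0] ; pick H0
  Q 22.249.16.207: descend 00010110111110010001000011001111 ; hops seen [H2,H1] ; pick H1
  + 80.0.0.0/5 (H0) depth=5
  + 22.249.16.0/24 (H0) depth=24
  - 223.16.0.0/16 clear@16
  Q 225.153.72.162: descend 11 ; hops seen [H2] ; pick H2
  + 133.212.128.0/17 (H1) depth=17
  + 133.212.242.128/27 (H2) depth=27
  Q 223.16.0.73: descend 1101111100010000 ; hops seen [H2,H0] ; pick H0
  + 22.249.16.0/24 (H1) depth=24
  Q 133.212.242.145: descend 100001011101010011110010100 ; hops seen [H2,H1,H2] ; pick H2
  - 133.212.128.0/17 clear@17
  - 22.249.16.0/24 clear@24
  - 223.16.0.0/12 clear@12

== LOOKUPS ==
["H0","no-route","H0","H0","H0","H1","H2","H0","H2"]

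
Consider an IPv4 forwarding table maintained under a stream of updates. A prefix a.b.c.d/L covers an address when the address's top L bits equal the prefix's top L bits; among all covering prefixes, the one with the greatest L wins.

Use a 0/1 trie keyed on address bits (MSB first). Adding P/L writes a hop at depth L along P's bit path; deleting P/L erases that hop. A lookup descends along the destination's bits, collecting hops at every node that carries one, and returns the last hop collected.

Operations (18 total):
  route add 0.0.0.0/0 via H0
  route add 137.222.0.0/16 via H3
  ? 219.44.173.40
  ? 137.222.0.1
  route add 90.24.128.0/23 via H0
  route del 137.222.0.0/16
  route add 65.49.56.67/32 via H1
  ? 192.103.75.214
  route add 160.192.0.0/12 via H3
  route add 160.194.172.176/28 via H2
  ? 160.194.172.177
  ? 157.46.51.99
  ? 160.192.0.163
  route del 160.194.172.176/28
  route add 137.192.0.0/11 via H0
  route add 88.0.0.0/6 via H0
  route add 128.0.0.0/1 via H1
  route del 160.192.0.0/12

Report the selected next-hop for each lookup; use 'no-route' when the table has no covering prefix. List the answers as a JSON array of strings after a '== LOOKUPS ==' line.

Apply in order:
  add 0.0.0.0/0 -> H0 at depth 0
  add 137.222.0.0/16 -> H3 at depth 16
  ? 219.44.173.40  path d0:H0→d1:-  best=H0
  ? 137.222.0.1  path d0:H0→d1:-→d2:-→d3:-→d4:-→d5:-→d6:-→d7:-→d8:-→d9:-→d10:-→d11:-→d12:-→d13:-→d14:-→d15:-→d16:H3  best=H3
  add 90.24.128.0/23 -> H0 at depth 23
  del 137.222.0.0/16 (clear depth 16)
  add 65.49.56.67/32 -> H1 at depth 32
  ? 192.103.75.214  path d0:H0→d1:-  best=H0
  add 160.192.0.0/12 -> H3 at depth 12
  add 160.194.172.176/28 -> H2 at depth 28
  ? 160.194.172.177  path d0:H0→d1:-→d2:-→d3:-→d4:-→d5:-→d6:-→d7:-→d8:-→d9:-→d10:-→d11:-→d12:H3→d13:-→d14:-→d15:-→d16:-→d17:-→d18:-→d19:-→d20:-→d21:-→d22:-→d23:-→d24:-→d25:-→d26:-→d27:-→d28:H2  best=H2
  ? 157.46.51.99  path d0:H0→d1:-→d2:-→d3:-  best=H0
  ? 160.192.0.163  path d0:H0→d1:-→d2:-→d3:-→d4:-→d5:-→d6:-→d7:-→d8:-→d9:-→d10:-→d11:-→d12:H3→d13:-→d14:-  best=H3
  del 160.194.172.176/28 (clear depth 28)
  add 137.192.0.0/11 -> H0 at depth 11
  add 88.0.0.0/6 -> H0 at depth 6
  add 128.0.0.0/1 -> H1 at depth 1
  del 160.192.0.0/12 (clear depth 12)

== LOOKUPS ==
["H0","H3","H0","H2","H0","H3"]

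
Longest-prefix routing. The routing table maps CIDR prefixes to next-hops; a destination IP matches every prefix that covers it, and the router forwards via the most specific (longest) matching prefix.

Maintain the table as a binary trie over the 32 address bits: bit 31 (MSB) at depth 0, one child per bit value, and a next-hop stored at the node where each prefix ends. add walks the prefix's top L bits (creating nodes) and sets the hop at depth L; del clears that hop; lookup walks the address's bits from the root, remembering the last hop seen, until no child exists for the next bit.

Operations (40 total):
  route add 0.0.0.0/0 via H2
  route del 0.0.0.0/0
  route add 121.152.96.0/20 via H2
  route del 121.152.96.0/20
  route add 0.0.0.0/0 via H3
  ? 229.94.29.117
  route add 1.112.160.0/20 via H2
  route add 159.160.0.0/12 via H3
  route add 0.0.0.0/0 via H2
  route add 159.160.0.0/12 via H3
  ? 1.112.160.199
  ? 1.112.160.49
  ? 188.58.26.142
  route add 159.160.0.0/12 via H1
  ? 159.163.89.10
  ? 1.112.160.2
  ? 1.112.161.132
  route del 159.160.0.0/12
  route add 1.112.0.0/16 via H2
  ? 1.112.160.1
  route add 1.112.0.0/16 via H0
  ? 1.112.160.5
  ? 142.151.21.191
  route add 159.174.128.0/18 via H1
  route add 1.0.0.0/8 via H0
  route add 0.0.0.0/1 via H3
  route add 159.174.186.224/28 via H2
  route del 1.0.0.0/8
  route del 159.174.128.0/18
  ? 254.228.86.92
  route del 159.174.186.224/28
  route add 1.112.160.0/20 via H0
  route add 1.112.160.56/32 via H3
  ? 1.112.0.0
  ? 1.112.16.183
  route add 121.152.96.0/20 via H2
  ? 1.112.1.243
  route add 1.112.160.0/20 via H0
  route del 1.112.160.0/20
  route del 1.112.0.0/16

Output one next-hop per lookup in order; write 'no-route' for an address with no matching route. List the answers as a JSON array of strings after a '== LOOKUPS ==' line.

Apply in order:
  add 0.0.0.0/0 -> H2 at depth 0
  - 0.0.0.0/0 clear@0
  add 121.152.96.0/20 -> H2 at depth 20
  - 121.152.96.0/20 clear@20
  add 0.0.0.0/0 -> H3 at depth 0
  lookup 229.94.29.117: bits ε walk d0:H3 -> H3
  add 1.112.160.0/20 -> H2 at depth 20
  add 159.160.0.0/12 -> H3 at depth 12
  add 0.0.0.0/0 -> H2 at depth 0
  add 159.160.0.0/12 -> H3 at depth 12
  lookup 1.112.160.199: bits 00000001011100001010 walk d0:H2→d1:-→d2:-→d3:-→d4:-→d5:-→d6:-→d7:-→d8:-→d9:-→d10:-→d11:-→d12:-→d13:-→d14:-→d15:-→d16:-→d17:-→d18:-→d19:-→d20:H2 -> H2
  lookup 1.112.160.49: bits 00000001011100001010 walk d0:H2→d1:-→d2:-→d3:-→d4:-→d5:-→d6:-→d7:-→d8:-→d9:-→d10:-→d11:-→d12:-→d13:-→d14:-→d15:-→d16:-→d17:-→d18:-→d19:-→d20:H2 -> H2
  lookup 188.58.26.142: bits 10 walk d0:H2→d1:-→d2:- -> H2
  add 159.160.0.0/12 -> H1 at depth 12
  lookup 159.163.89.10: bits 100111111010 walk d0:H2→d1:-→d2:-→d3:-→d4:-→d5:-→d6:-→d7:-→d8:-→d9:-→d10:-→d11:-→d12:H1 -> H1
  lookup 1.112.160.2: bits 00000001011100001010 walk d0:H2→d1:-→d2:-→d3:-→d4:-→d5:-→d6:-→d7:-→d8:-→d9:-→d10:-→d11:-→d12:-→d13:-→d14:-→d15:-→d16:-→d17:-→d18:-→d19:-→d20:H2 -> H2
  lookup 1.112.161.132: bits 00000001011100001010 walk d0:H2→d1:-→d2:-→d3:-→d4:-→d5:-→d6:-→d7:-→d8:-→d9:-→d10:-→d11:-→d12:-→d13:-→d14:-→d15:-→d16:-→d17:-→d18:-→d19:-→d20:H2 -> H2
  - 159.160.0.0/12 clear@12
  add 1.112.0.0/16 -> H2 at depth 16
  lookup 1.112.160.1: bits 00000001011100001010 walk d0:H2→d1:-→d2:-→d3:-→d4:-→d5:-→d6:-→d7:-→d8:-→d9:-→d10:-→d11:-→d12:-→d13:-→d14:-→d15:-→d16:H2→d17:-→d18:-→d19:-→d20:H2 -> H2
  add 1.112.0.0/16 -> H0 at depth 16
  lookup 1.112.160.5: bits 00000001011100001010 walk d0:H2→d1:-→d2:-→d3:-→d4:-→d5:-→d6:-→d7:-→d8:-→d9:-→d10:-→d11:-→d12:-→d13:-→d14:-→d15:-→d16:H0→d17:-→d18:-→d19:-→d20:H2 -> H2
  lookup 142.151.21.191: bits 100 walk d0:H2→d1:-→d2:-→d3:- -> H2
  add 159.174.128.0/18 -> H1 at depth 18
  add 1.0.0.0/8 -> H0 at depth 8
  add 0.0.0.0/1 -> H3 at depth 1
  add 159.174.186.224/28 -> H2 at depth 28
  - 1.0.0.0/8 clear@8
  - 159.174.128.0/18 clear@18
  lookup 254.228.86.92: bits 1 walk d0:H2→d1:- -> H2
  - 159.174.186.224/28 clear@28
  add 1.112.160.0/20 -> H0 at depth 20
  add 1.112.160.56/32 -> H3 at depth 32
  lookup 1.112.0.0: bits 0000000101110000 walk d0:H2→d1:H3→d2:-→d3:-→d4:-→d5:-→d6:-→d7:-→d8:-→d9:-→d10:-→d11:-→d12:-→d13:-→d14:-→d15:-→d16:H0 -> H0
  lookup 1.112.16.183: bits 0000000101110000 walk d0:H2→d1:H3→d2:-→d3:-→d4:-→d5:-→d6:-→d7:-→d8:-→d9:-→d10:-→d11:-→d12:-→d13:-→d14:-→d15:-→d16:H0 -> H0
  add 121.152.96.0/20 -> H2 at depth 20
  lookup 1.112.1.243: bits 0000000101110000 walk d0:H2→d1:H3→d2:-→d3:-→d4:-→d5:-→d6:-→d7:-→d8:-→d9:-→d10:-→d11:-→d12:-→d13:-→d14:-→d15:-→d16:H0 -> H0
  add 1.112.160.0/20 -> H0 at depth 20
  - 1.112.160.0/20 clear@20
  - 1.112.0.0/16 clear@16

== LOOKUPS ==
["H3","H2","H2","H2","H1","H2","H2","H2","H2","H2","H2","H0","H0","H0"]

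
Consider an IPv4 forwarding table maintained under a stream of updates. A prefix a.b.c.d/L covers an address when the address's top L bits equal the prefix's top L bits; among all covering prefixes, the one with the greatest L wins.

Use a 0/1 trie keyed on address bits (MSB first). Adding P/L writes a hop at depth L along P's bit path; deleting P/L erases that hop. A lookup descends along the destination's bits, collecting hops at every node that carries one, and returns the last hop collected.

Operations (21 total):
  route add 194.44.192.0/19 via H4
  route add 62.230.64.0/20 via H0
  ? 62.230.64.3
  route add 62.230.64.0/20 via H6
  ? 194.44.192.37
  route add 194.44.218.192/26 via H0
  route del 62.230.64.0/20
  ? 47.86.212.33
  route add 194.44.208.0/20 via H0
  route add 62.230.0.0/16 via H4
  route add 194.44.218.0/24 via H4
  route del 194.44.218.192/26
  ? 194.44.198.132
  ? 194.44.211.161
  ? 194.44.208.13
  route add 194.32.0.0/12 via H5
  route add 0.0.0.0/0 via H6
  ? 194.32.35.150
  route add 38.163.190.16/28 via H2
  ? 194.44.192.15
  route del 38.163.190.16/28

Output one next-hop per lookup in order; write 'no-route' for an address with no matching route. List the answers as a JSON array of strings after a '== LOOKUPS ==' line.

Process each operation:
  add 194.44.192.0/19 -> H4 at depth 19
  add 62.230.64.0/20 -> H0 at depth 20
  lookup 62.230.64.3: bits 00111110111001100100 walk d0:-→d1:-→d2:-→d3:-→d4:-→d5:-→d6:-→d7:-→d8:-→d9:-→d10:-→d11:-→d12:-→d13:-→d14:-→d15:-→d16:-→d17:-→d18:-→d19:-→d20:H0 -> H0
  add 62.230.64.0/20 -> H6 at depth 20
  lookup 194.44.192.37: bits 1100001000101100110 walk d0:-→d1:-→d2:-→d3:-→d4:-→d5:-→d6:-→d7:-→d8:-→d9:-→d10:-→d11:-→d12:-→d13:-→d14:-→d15:-→d16:-→d17:-→d18:-→d19:H4 -> H4
  add 194.44.218.192/26 -> H0 at depth 26
  - 62.230.64.0/20 clear@20
  lookup 47.86.212.33: bits 001 walk d0:-→d1:-→d2:-→d3:- -> no-route
  add 194.44.208.0/20 -> H0 at depth 20
  add 62.230.0.0/16 -> H4 at depth 16
  add 194.44.218.0/24 -> H4 at depth 24
  - 194.44.218.192/26 clear@26
  lookup 194.44.198.132: bits 1100001000101100110 walk d0:-→d1:-→d2:-→d3:-→d4:-→d5:-→d6:-→d7:-→d8:-→d9:-→d10:-→d11:-→d12:-→d13:-→d14:-→d15:-→d16:-→d17:-→d18:-→d19:H4 -> H4
  lookup 194.44.211.161: bits 11000010001011001101 walk d0:-→d1:-→d2:-→d3:-→d4:-→d5:-→d6:-→d7:-→d8:-→d9:-→d10:-→d11:-→d12:-→d13:-→d14:-→d15:-→d16:-→d17:-→d18:-→d19:H4→d20:H0 -> H0
  lookup 194.44.208.13: bits 11000010001011001101 walk d0:-→d1:-→d2:-→d3:-→d4:-→d5:-→d6:-→d7:-→d8:-→d9:-→d10:-→d11:-→d12:-→d13:-→d14:-→d15:-→d16:-→d17:-→d18:-→d19:H4→d20:H0 -> H0
  add 194.32.0.0/12 -> H5 at depth 12
  add 0.0.0.0/0 -> H6 at depth 0
  lookup 194.32.35.150: bits 110000100010 walk d0:H6→d1:-→d2:-→d3:-→d4:-→d5:-→d6:-→d7:-→d8:-→d9:-→d10:-→d11:-→d12:H5 -> H5
  add 38.163.190.16/28 -> H2 at depth 28
  lookup 194.44.192.15: bits 1100001000101100110 walk d0:H6→d1:-→d2:-→d3:-→d4:-→d5:-→d6:-→d7:-→d8:-→d9:-→d10:-→d11:-→d12:H5→d13:-→d14:-→d15:-→d16:-→d17:-→d18:-→d19:H4 -> H4
  - 38.163.190.16/28 clear@28

== LOOKUPS ==
["H0","H4","no-route","H4","H0","H0","H5","H4"]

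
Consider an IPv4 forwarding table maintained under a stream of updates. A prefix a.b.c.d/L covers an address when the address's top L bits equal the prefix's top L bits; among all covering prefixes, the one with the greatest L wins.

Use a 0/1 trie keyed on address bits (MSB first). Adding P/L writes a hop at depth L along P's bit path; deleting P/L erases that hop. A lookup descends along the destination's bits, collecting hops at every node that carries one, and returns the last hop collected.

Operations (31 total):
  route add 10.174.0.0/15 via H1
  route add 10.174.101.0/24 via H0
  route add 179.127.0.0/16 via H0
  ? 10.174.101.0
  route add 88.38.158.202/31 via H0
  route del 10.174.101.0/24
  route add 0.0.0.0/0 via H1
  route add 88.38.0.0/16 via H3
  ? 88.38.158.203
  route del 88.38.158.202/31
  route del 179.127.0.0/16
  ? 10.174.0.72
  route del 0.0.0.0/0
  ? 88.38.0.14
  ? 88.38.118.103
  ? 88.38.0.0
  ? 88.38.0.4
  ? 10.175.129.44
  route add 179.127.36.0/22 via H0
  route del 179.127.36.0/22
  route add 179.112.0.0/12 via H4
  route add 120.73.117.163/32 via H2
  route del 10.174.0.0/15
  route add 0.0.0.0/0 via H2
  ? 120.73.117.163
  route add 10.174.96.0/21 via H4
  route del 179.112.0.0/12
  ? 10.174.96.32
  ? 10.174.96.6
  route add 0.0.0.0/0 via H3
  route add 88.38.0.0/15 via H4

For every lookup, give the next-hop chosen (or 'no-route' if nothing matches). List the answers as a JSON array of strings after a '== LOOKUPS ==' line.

Trace:
  + 10.174.0.0/15 (H1) depth=15
  + 10.174.101.0/24 (H0) depth=24
  + 179.127.0.0/16 (H0) depth=16
  Q 10.174.101.0: descend 000010101010111001100101 ; hops seen [H1,H0] ; pick H0
  + 88.38.158.202/31 (H0) depth=31
  - 10.174.101.0/24 clear@24
  + 0.0.0.0/0 (H1) depth=0
  + 88.38.0.0/16 (H3) depth=16
  Q 88.38.158.203: descend 0101100000100110100111101100101 ; hops seen [H1,H3,H0] ; pick H0
  - 88.38.158.202/31 clear@31
  - 179.127.0.0/16 clear@16
  Q 10.174.0.72: descend 00001010101011100 ; hops seen [H1,H1] ; pick H1
  - 0.0.0.0/0 clear@0
  Q 88.38.0.14: descend 0101100000100110 ; hops seen [H3] ; pick H3
  Q 88.38.118.103: descend 0101100000100110 ; hops seen [H3] ; pick H3
  Q 88.38.0.0: descend 0101100000100110 ; hops seen [H3] ; pick H3
  Q 88.38.0.4: descend 0101100000100110 ; hops seen [H3] ; pick H3
  Q 10.175.129.44: descend 000010101010111 ; hops seen [H1] ; pick H1
  + 179.127.36.0/22 (H0) depth=22
  - 179.127.36.0/22 clear@22
  + 179.112.0.0/12 (H4) depth=12
  + 120.73.117.163/32 (H2) depth=32
  - 10.174.0.0/15 clear@15
  + 0.0.0.0/0 (H2) depth=0
  Q 120.73.117.163: descend 01111000010010010111010110100011 ; hops seen [H2,H2] ; pick H2
  + 10.174.96.0/21 (H4) depth=21
  - 179.112.0.0/12 clear@12
  Q 10.174.96.32: descend 000010101010111001100 ; hops seen [H2,H4] ; pick H4
  Q 10.174.96.6: descend 000010101010111001100 ; hops seen [H2,H4] ; pick H4
  + 0.0.0.0/0 (H3) depth=0
  + 88.38.0.0/15 (H4) depth=15

== LOOKUPS ==
["H0","H0","H1","H3","H3","H3","H3","H1","H2","H4","H4"]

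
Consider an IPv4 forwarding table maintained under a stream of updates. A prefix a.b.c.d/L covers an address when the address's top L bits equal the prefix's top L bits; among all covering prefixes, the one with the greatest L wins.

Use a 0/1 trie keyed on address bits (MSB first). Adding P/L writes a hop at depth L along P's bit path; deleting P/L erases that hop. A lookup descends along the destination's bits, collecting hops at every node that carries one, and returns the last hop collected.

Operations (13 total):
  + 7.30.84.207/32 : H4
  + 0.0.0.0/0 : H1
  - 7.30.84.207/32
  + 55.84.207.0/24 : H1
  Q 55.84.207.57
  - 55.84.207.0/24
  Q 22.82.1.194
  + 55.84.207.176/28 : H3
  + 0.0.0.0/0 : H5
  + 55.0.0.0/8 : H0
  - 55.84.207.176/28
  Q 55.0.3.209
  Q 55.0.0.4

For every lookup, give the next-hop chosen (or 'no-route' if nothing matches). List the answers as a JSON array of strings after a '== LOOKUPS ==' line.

Apply in order:
  add 7.30.84.207/32 -> H4 at depth 32
  add 0.0.0.0/0 -> H1 at depth 0
  del 7.30.84.207/32 (clear depth 32)
  add 55.84.207.0/24 -> H1 at depth 24
  lookup 55.84.207.57: bits 001101110101010011001111 walk d0:H1→d1:-→d2:-→d3:-→d4:-→d5:-→d6:-→d7:-→d8:-→d9:-→d10:-→d11:-→d12:-→d13:-→d14:-→d15:-→d16:-→d17:-→d18:-→d19:-→d20:-→d21:-→d22:-→d23:-→d24:H1 -> H1
  del 55.84.207.0/24 (clear depth 24)
  lookup 22.82.1.194: bits 000 walk d0:H1→d1:-→d2:-→d3:- -> H1
  add 55.84.207.176/28 -> H3 at depth 28
  add 0.0.0.0/0 -> H5 at depth 0
  add 55.0.0.0/8 -> H0 at depth 8
  del 55.84.207.176/28 (clear depth 28)
  lookup 55.0.3.209: bits 001101110 walk d0:H5→d1:-→d2:-→d3:-→d4:-→d5:-→d6:-→d7:-→d8:H0→d9:- -> H0
  lookup 55.0.0.4: bits 001101110 walk d0:H5→d1:-→d2:-→d3:-→d4:-→d5:-→d6:-→d7:-→d8:H0→d9:- -> H0

== LOOKUPS ==
["H1","H1","H0","H0"]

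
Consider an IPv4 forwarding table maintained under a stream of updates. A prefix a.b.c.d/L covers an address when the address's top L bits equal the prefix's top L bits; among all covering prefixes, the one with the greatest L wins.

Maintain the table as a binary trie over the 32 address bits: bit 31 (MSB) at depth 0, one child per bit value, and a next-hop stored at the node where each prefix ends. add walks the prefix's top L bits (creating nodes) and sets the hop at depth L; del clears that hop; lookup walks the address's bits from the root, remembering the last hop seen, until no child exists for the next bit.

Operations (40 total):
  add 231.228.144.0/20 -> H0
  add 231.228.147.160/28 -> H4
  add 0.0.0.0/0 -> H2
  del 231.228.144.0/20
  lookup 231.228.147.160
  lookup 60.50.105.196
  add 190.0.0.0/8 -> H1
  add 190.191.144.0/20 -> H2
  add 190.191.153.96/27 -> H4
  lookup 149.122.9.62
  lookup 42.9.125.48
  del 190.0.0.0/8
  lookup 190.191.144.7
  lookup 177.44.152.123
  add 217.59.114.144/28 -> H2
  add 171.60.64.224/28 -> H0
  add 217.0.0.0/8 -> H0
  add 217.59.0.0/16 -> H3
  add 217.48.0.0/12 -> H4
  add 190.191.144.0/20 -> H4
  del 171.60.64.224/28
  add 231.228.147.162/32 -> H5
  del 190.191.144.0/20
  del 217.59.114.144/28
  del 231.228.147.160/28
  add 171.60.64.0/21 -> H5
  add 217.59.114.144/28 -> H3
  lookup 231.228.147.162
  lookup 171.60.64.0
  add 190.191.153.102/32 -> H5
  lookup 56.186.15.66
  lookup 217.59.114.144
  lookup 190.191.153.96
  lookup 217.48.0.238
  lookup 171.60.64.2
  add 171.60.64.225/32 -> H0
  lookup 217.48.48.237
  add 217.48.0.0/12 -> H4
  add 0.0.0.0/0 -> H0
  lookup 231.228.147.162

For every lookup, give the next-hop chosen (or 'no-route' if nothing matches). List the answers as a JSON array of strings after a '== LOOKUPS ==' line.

Trace:
  + 231.228.144.0/20 (H0) depth=20
  + 231.228.147.160/28 (H4) depth=28
  + 0.0.0.0/0 (H2) depth=0
  - 231.228.144.0/20 clear@20
  lookup 231.228.147.160: bits 1110011111100100100100111010 walk d0:H2→d1:-→d2:-→d3:-→d4:-→d5:-→d6:-→d7:-→d8:-→d9:-→d10:-→d11:-→d12:-→d13:-→d14:-→d15:-→d16:-→d17:-→d18:-→d19:-→d20:-→d21:-→d22:-→d23:-→d24:-→d25:-→d26:-→d27:-→d28:H4 -> H4
  lookup 60.50.105.196: bits ε walk d0:H2 -> H2
  + 190.0.0.0/8 (H1) depth=8
  + 190.191.144.0/20 (H2) depth=20
  + 190.191.153.96/27 (H4) depth=27
  lookup 149.122.9.62: bits 10 walk d0:H2→d1:-→d2:- -> H2
  lookup 42.9.125.48: bits ε walk d0:H2 -> H2
  - 190.0.0.0/8 clear@8
  lookup 190.191.144.7: bits 10111110101111111001 walk d0:H2→d1:-→d2:-→d3:-→d4:-→d5:-→d6:-→d7:-→d8:-→d9:-→d10:-→d11:-→d12:-→d13:-→d14:-→d15:-→d16:-→d17:-→d18:-→d19:-→d20:H2 -> H2
  lookup 177.44.152.123: bits 1011 walk d0:H2→d1:-→d2:-→d3:-→d4:- -> H2
  + 217.59.114.144/28 (H2) depth=28
  + 171.60.64.224/28 (H0) depth=28
  + 217.0.0.0/8 (H0) depth=8
  + 217.59.0.0/16 (H3) depth=16
  + 217.48.0.0/12 (H4) depth=12
  + 190.191.144.0/20 (H4) depth=20
  - 171.60.64.224/28 clear@28
  + 231.228.147.162/32 (H5) depth=32
  - 190.191.144.0/20 clear@20
  - 217.59.114.144/28 clear@28
  - 231.228.147.160/28 clear@28
  + 171.60.64.0/21 (H5) depth=21
  + 217.59.114.144/28 (H3) depth=28
  lookup 231.228.147.162: bits 11100111111001001001001110100010 walk d0:H2→d1:-→d2:-→d3:-→d4:-→d5:-→d6:-→d7:-→d8:-→d9:-→d10:-→d11:-→d12:-→d13:-→d14:-→d15:-→d16:-→d17:-→d18:-→d19:-→d20:-→d21:-→d22:-→d23:-→d24:-→d25:-→d26:-→d27:-→d28:-→d29:-→d30:-→d31:-→d32:H5 -> H5
  lookup 171.60.64.0: bits 101010110011110001000000 walk d0:H2→d1:-→d2:-→d3:-→d4:-→d5:-→d6:-→d7:-→d8:-→d9:-→d10:-→d11:-→d12:-→d13:-→d14:-→d15:-→d16:-→d17:-→d18:-→d19:-→d20:-→d21:H5→d22:-→d23:-→d24:- -> H5
  + 190.191.153.102/32 (H5) depth=32
  lookup 56.186.15.66: bits ε walk d0:H2 -> H2
  lookup 217.59.114.144: bits 1101100100111011011100101001 walk d0:H2→d1:-→d2:-→d3:-→d4:-→d5:-→d6:-→d7:-→d8:H0→d9:-→d10:-→d11:-→d12:H4→d13:-→d14:-→d15:-→d16:H3→d17:-→d18:-→d19:-→d20:-→d21:-→d22:-→d23:-→d24:-→d25:-→d26:-→d27:-→d28:H3 -> H3
  lookup 190.191.153.96: bits 10111110101111111001100101100 walk d0:H2→d1:-→d2:-→d3:-→d4:-→d5:-→d6:-→d7:-→d8:-→d9:-→d10:-→d11:-→d12:-→d13:-→d14:-→d15:-→d16:-→d17:-→d18:-→d19:-→d20:-→d21:-→d22:-→d23:-→d24:-→d25:-→d26:-→d27:H4→d28:-→d29:- -> H4
  lookup 217.48.0.238: bits 110110010011 walk d0:H2→d1:-→d2:-→d3:-→d4:-→d5:-→d6:-→d7:-→d8:H0→d9:-→d10:-→d11:-→d12:H4 -> H4
  lookup 171.60.64.2: bits 101010110011110001000000 walk d0:H2→d1:-→d2:-→d3:-→d4:-→d5:-→d6:-→d7:-→d8:-→d9:-→d10:-→d11:-→d12:-→d13:-→d14:-→d15:-→d16:-→d17:-→d18:-→d19:-→d20:-→d21:H5→d22:-→d23:-→d24:- -> H5
  + 171.60.64.225/32 (H0) depth=32
  lookup 217.48.48.237: bits 110110010011 walk d0:H2→d1:-→d2:-→d3:-→d4:-→d5:-→d6:-→d7:-→d8:H0→d9:-→d10:-→d11:-→d12:H4 -> H4
  + 217.48.0.0/12 (H4) depth=12
  + 0.0.0.0/0 (H0) depth=0
  lookup 231.228.147.162: bits 11100111111001001001001110100010 walk d0:H0→d1:-→d2:-→d3:-→d4:-→d5:-→d6:-→d7:-→d8:-→d9:-→d10:-→d11:-→d12:-→d13:-→d14:-→d15:-→d16:-→d17:-→d18:-→d19:-→d20:-→d21:-→d22:-→d23:-→d24:-→d25:-→d26:-→d27:-→d28:-→d29:-→d30:-→d31:-→d32:H5 -> H5

== LOOKUPS ==
["H4","H2","H2","H2","H2","H2","H5","H5","H2","H3","H4","H4","H5","H4","H5"]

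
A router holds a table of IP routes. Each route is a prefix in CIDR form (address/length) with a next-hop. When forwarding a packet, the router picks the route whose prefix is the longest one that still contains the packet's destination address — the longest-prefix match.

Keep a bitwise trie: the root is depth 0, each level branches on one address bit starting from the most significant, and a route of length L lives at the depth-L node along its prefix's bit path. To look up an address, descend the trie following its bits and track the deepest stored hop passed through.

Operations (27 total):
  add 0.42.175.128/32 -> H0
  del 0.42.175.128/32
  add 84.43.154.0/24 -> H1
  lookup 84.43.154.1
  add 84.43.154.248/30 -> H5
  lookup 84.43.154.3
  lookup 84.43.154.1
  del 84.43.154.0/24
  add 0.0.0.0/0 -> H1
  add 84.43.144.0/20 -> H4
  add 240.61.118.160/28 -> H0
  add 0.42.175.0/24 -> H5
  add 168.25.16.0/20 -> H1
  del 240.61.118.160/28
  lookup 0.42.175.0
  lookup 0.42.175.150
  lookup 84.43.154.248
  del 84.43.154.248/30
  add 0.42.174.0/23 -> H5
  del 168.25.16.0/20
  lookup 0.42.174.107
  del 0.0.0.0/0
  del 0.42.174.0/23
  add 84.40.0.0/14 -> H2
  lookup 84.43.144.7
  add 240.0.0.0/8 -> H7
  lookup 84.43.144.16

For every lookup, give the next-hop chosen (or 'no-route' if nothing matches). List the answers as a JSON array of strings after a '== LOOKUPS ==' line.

Process each operation:
  + 0.42.175.128/32 (H0) depth=32
  del 0.42.175.128/32 (clear depth 32)
  + 84.43.154.0/24 (H1) depth=24
  Q 84.43.154.1: descend 010101000010101110011010 ; hops seen [H1] ; pick H1
  + 84.43.154.248/30 (H5) depth=30
  Q 84.43.154.3: descend 010101000010101110011010 ; hops seen [H1] ; pick H1
  Q 84.43.154.1: descend 010101000010101110011010 ; hops seen [H1] ; pick H1
  del 84.43.154.0/24 (clear depth 24)
  + 0.0.0.0/0 (H1) depth=0
  + 84.43.144.0/20 (H4) depth=20
  + 240.61.118.160/28 (H0) depth=28
  + 0.42.175.0/24 (H5) depth=24
  + 168.25.16.0/20 (H1) depth=20
  del 240.61.118.160/28 (clear depth 28)
  Q 0.42.175.0: descend 000000000010101010101111 ; hops seen [H1,H5] ; pick H5
  Q 0.42.175.150: descend 000000000010101010101111100 ; hops seen [H1,H5] ; pick H5
  Q 84.43.154.248: descend 010101000010101110011010111110 ; hops seen [H1,H4,H5] ; pick H5
  del 84.43.154.248/30 (clear depth 30)
  + 0.42.174.0/23 (H5) depth=23
  del 168.25.16.0/20 (clear depth 20)
  Q 0.42.174.107: descend 00000000001010101010111 ; hops seen [H1,H5] ; pick H5
  del 0.0.0.0/0 (clear depth 0)
  del 0.42.174.0/23 (clear depth 23)
  + 84.40.0.0/14 (H2) depth=14
  Q 84.43.144.7: descend 01010100001010111001 ; hops seen [H2,H4] ; pick H4
  + 240.0.0.0/8 (H7) depth=8
  Q 84.43.144.16: descend 01010100001010111001 ; hops seen [H2,H4] ; pick H4

== LOOKUPS ==
["H1","H1","H1","H5","H5","H5","H5","H4","H4"]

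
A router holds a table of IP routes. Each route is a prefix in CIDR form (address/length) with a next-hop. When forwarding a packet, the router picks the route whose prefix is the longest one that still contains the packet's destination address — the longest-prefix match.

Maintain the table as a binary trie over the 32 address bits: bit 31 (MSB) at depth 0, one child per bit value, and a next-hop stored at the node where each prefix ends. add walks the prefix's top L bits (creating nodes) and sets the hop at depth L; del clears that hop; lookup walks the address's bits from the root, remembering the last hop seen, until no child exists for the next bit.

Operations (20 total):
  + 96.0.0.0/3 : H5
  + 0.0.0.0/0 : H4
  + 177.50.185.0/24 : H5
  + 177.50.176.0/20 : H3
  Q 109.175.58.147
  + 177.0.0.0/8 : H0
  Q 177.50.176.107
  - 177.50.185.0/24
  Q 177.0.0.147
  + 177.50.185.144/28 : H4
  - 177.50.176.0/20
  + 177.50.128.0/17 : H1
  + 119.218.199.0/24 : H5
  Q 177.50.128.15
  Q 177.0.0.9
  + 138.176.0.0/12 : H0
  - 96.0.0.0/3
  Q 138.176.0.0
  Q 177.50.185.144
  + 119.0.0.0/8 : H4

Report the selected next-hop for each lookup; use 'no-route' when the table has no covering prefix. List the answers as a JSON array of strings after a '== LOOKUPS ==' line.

Apply in order:
  add 96.0.0.0/3 -> H5 at depth 3
  add 0.0.0.0/0 -> H4 at depth 0
  add 177.50.185.0/24 -> H5 at depth 24
  add 177.50.176.0/20 -> H3 at depth 20
  lookup 109.175.58.147: bits 011 walk d0:H4→d1:-→d2:-→d3:H5 -> H5
  add 177.0.0.0/8 -> H0 at depth 8
  lookup 177.50.176.107: bits 10110001001100101011 walk d0:H4→d1:-→d2:-→d3:-→d4:-→d5:-→d6:-→d7:-→d8:H0→d9:-→d10:-→d11:-→d12:-→d13:-→d14:-→d15:-→d16:-→d17:-→d18:-→d19:-→d20:H3 -> H3
  del 177.50.185.0/24 (clear depth 24)
  lookup 177.0.0.147: bits 1011000100 walk d0:H4→d1:-→d2:-→d3:-→d4:-→d5:-→d6:-→d7:-→d8:H0→d9:-→d10:- -> H0
  add 177.50.185.144/28 -> H4 at depth 28
  del 177.50.176.0/20 (clear depth 20)
  add 177.50.128.0/17 -> H1 at depth 17
  add 119.218.199.0/24 -> H5 at depth 24
  lookup 177.50.128.15: bits 101100010011001010 walk d0:H4→d1:-→d2:-→d3:-→d4:-→d5:-→d6:-→d7:-→d8:H0→d9:-→d10:-→d11:-→d12:-→d13:-→d14:-→d15:-→d16:-→d17:H1→d18:- -> H1
  lookup 177.0.0.9: bits 1011000100 walk d0:H4→d1:-→d2:-→d3:-→d4:-→d5:-→d6:-→d7:-→d8:H0→d9:-→d10:- -> H0
  add 138.176.0.0/12 -> H0 at depth 12
  del 96.0.0.0/3 (clear depth 3)
  lookup 138.176.0.0: bits 100010101011 walk d0:H4→d1:-→d2:-→d3:-→d4:-→d5:-→d6:-→d7:-→d8:-→d9:-→d10:-→d11:-→d12:H0 -> H0
  lookup 177.50.185.144: bits 1011000100110010101110011001 walk d0:H4→d1:-→d2:-→d3:-→d4:-→d5:-→d6:-→d7:-→d8:H0→d9:-→d10:-→d11:-→d12:-→d13:-→d14:-→d15:-→d16:-→d17:H1→d18:-→d19:-→d20:-→d21:-→d22:-→d23:-→d24:-→d25:-→d26:-→d27:-→d28:H4 -> H4
  add 119.0.0.0/8 -> H4 at depth 8

== LOOKUPS ==
["H5","H3","H0","H1","H0","H0","H4"]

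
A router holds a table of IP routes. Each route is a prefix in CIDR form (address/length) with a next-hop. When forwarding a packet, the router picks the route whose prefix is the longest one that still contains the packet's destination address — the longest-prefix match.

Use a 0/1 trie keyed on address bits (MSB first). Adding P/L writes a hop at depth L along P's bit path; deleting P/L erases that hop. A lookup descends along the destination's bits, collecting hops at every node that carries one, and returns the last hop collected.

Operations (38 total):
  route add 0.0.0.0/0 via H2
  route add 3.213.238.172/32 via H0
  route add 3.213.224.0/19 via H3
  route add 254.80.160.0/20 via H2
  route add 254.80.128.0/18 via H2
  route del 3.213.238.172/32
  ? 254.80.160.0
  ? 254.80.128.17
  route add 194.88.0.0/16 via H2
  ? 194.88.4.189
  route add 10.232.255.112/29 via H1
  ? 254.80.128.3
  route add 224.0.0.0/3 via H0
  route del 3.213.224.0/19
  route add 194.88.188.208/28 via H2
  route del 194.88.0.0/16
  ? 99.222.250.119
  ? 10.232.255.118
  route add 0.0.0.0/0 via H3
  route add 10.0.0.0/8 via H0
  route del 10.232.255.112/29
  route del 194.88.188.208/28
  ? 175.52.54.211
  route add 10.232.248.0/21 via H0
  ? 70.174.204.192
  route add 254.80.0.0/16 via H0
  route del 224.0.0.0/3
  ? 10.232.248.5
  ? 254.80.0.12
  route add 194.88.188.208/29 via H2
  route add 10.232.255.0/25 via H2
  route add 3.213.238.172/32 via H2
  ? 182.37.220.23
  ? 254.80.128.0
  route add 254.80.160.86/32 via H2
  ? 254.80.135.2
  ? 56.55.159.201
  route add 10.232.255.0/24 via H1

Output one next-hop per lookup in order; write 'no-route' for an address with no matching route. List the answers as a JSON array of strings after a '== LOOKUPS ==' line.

Apply in order:
  add 0.0.0.0/0 -> H2 at depth 0
  add 3.213.238.172/32 -> H0 at depth 32
  add 3.213.224.0/19 -> H3 at depth 19
  add 254.80.160.0/20 -> H2 at depth 20
  add 254.80.128.0/18 -> H2 at depth 18
  - 3.213.238.172/32 clear@32
  lookup 254.80.160.0: bits 11111110010100001010 walk d0:H2→d1:-→d2:-→d3:-→d4:-→d5:-→d6:-→d7:-→d8:-→d9:-→d10:-→d11:-→d12:-→d13:-→d14:-→d15:-→d16:-→d17:-→d18:H2→d19:-→d20:H2 -> H2
  lookup 254.80.128.17: bits 111111100101000010 walk d0:H2→d1:-→d2:-→d3:-→d4:-→d5:-→d6:-→d7:-→d8:-→d9:-→d10:-→d11:-→d12:-→d13:-→d14:-→d15:-→d16:-→d17:-→d18:H2 -> H2
  add 194.88.0.0/16 -> H2 at depth 16
  lookup 194.88.4.189: bits 1100001001011000 walk d0:H2→d1:-→d2:-→d3:-→d4:-→d5:-→d6:-→d7:-→d8:-→d9:-→d10:-→d11:-→d12:-→d13:-→d14:-→d15:-→d16:H2 -> H2
  add 10.232.255.112/29 -> H1 at depth 29
  lookup 254.80.128.3: bits 111111100101000010 walk d0:H2→d1:-→d2:-→d3:-→d4:-→d5:-→d6:-→d7:-→d8:-→d9:-→d10:-→d11:-→d12:-→d13:-→d14:-→d15:-→d16:-→d17:-→d18:H2 -> H2
  add 224.0.0.0/3 -> H0 at depth 3
  - 3.213.224.0/19 clear@19
  add 194.88.188.208/28 -> H2 at depth 28
  - 194.88.0.0/16 clear@16
  lookup 99.222.250.119: bits 0 walk d0:H2→d1:- -> H2
  lookup 10.232.255.118: bits 00001010111010001111111101110 walk d0:H2→d1:-→d2:-→d3:-→d4:-→d5:-→d6:-→d7:-→d8:-→d9:-→d10:-→d11:-→d12:-→d13:-→d14:-→d15:-→d16:-→d17:-→d18:-→d19:-→d20:-→d21:-→d22:-→d23:-→d24:-→d25:-→d26:-→d27:-→d28:-→d29:H1 -> H1
  add 0.0.0.0/0 -> H3 at depth 0
  add 10.0.0.0/8 -> H0 at depth 8
  - 10.232.255.112/29 clear@29
  - 194.88.188.208/28 clear@28
  lookup 175.52.54.211: bits 1 walk d0:H3→d1:- -> H3
  add 10.232.248.0/21 -> H0 at depth 21
  lookup 70.174.204.192: bits 0 walk d0:H3→d1:- -> H3
  add 254.80.0.0/16 -> H0 at depth 16
  - 224.0.0.0/3 clear@3
  lookup 10.232.248.5: bits 000010101110100011111 walk d0:H3→d1:-→d2:-→d3:-→d4:-→d5:-→d6:-→d7:-→d8:H0→d9:-→d10:-→d11:-→d12:-→d13:-→d14:-→d15:-→d16:-→d17:-→d18:-→d19:-→d20:-→d21:H0 -> H0
  lookup 254.80.0.12: bits 1111111001010000 walk d0:H3→d1:-→d2:-→d3:-→d4:-→d5:-→d6:-→d7:-→d8:-→d9:-→d10:-→d11:-→d12:-→d13:-→d14:-→d15:-→d16:H0 -> H0
  add 194.88.188.208/29 -> H2 at depth 29
  add 10.232.255.0/25 -> H2 at depth 25
  add 3.213.238.172/32 -> H2 at depth 32
  lookup 182.37.220.23: bits 1 walk d0:H3→d1:- -> H3
  lookup 254.80.128.0: bits 111111100101000010 walk d0:H3→d1:-→d2:-→d3:-→d4:-→d5:-→d6:-→d7:-→d8:-→d9:-→d10:-→d11:-→d12:-→d13:-→d14:-→d15:-→d16:H0→d17:-→d18:H2 -> H2
  add 254.80.160.86/32 -> H2 at depth 32
  lookup 254.80.135.2: bits 111111100101000010 walk d0:H3→d1:-→d2:-→d3:-→d4:-→d5:-→d6:-→d7:-→d8:-→d9:-→d10:-→d11:-→d12:-→d13:-→d14:-→d15:-→d16:H0→d17:-→d18:H2 -> H2
  lookup 56.55.159.201: bits 00 walk d0:H3→d1:-→d2:- -> H3
  add 10.232.255.0/24 -> H1 at depth 24

== LOOKUPS ==
["H2","H2","H2","H2","H2","H1","H3","H3","H0","H0","H3","H2","H2","H3"]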